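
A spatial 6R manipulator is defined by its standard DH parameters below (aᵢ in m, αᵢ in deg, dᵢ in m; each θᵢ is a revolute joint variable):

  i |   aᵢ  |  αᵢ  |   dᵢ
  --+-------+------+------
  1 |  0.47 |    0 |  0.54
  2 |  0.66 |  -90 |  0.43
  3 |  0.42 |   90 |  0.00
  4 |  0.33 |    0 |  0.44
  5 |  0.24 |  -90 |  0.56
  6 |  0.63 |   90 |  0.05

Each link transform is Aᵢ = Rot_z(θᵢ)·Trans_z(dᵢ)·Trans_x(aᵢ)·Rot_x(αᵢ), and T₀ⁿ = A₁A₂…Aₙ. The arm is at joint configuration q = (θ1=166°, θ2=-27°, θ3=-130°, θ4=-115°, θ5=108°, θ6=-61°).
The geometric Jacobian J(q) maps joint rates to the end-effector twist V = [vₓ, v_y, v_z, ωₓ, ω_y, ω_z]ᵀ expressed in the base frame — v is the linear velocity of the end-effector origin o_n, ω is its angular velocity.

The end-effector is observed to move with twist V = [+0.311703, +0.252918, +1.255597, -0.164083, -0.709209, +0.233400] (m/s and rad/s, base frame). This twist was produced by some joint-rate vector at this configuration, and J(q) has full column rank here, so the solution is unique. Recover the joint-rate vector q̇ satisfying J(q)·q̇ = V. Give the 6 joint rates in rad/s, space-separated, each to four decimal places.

o_n = [0.5515, -0.3435, 0.6073]
J₁: ẑ×o_n = [0.3435, 0.5515, -0.0000], ω = ẑ
J2: z=[0.0000, 0.0000, 1.0000] o=[-0.4560, 0.1137, 0.5400] → [0.4572, 1.0075, -0.0000, 0.0000, 0.0000, 1.0000]
J3: z=[-0.6561, -0.7547, 0.0000] o=[-0.9541, 0.5467, 0.9700] → [0.2737, -0.2379, 1.7204, -0.6561, -0.7547, 0.0000]
J4: z=[0.5781, -0.5026, -0.6428] o=[-0.7504, 0.3696, 1.2917] → [-0.1144, -0.4411, 0.2420, 0.5781, -0.5026, -0.6428]
J5: z=[0.5781, -0.5026, -0.6428] o=[-0.3675, 0.4330, 0.9021] → [-0.3510, -0.4203, 0.0129, 0.5781, -0.5026, -0.6428]
J6: z=[-0.5920, -0.8005, 0.0934] o=[0.0911, 0.0732, 0.7246] → [0.1328, -0.0265, 0.6153, -0.5920, -0.8005, 0.0934]
q̇ = J⁺·V = [-0.1790, 0.7180, 0.7620, 0.0550, 0.4030, -0.1200]

-0.1790 0.7180 0.7620 0.0550 0.4030 -0.1200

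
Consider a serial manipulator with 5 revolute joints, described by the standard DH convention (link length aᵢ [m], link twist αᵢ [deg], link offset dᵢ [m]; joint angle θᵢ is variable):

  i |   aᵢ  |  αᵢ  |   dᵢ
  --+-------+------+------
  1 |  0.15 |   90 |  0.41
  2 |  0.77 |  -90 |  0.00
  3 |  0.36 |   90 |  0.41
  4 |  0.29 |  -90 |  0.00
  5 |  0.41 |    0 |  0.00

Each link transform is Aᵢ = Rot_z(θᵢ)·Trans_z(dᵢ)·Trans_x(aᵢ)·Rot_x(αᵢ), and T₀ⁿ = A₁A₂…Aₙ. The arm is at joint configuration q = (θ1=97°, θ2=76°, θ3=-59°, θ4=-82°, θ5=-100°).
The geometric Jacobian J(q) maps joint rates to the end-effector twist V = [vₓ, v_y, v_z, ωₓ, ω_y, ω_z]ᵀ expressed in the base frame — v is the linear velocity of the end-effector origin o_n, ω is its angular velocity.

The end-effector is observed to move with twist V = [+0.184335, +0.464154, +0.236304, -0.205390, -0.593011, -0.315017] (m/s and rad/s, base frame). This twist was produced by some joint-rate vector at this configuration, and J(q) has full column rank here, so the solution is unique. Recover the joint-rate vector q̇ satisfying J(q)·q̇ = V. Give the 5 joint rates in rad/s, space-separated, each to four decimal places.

-0.9190 -0.8770 0.5880 -0.0760 0.7540

o_n = [0.5247, 0.1789, 1.0632]
J₁: ẑ×o_n = [-0.1789, 0.5247, 0.0000], ω = ẑ
J2: z=[0.9925, 0.1219, 0.0000] o=[-0.0183, 0.1489, 0.4100] → [0.0796, -0.6483, -0.0364, 0.9925, 0.1219, 0.0000]
J3: z=[0.1182, -0.9631, 0.2419] o=[-0.0410, 0.3338, 1.1571] → [0.1279, 0.1480, 0.5265, 0.1182, -0.9631, 0.2419]
J4: z=[0.5365, -0.1431, -0.8317] o=[0.3083, 0.0210, 1.4362] → [0.1847, 0.0201, 0.1156, 0.5365, -0.1431, -0.8317]
J5: z=[0.8439, 0.0919, 0.5285] o=[0.3081, 0.3068, 1.3869] → [0.0379, 0.3877, -0.1279, 0.8439, 0.0919, 0.5285]
q̇ = J⁺·V = [-0.9190, -0.8770, 0.5880, -0.0760, 0.7540]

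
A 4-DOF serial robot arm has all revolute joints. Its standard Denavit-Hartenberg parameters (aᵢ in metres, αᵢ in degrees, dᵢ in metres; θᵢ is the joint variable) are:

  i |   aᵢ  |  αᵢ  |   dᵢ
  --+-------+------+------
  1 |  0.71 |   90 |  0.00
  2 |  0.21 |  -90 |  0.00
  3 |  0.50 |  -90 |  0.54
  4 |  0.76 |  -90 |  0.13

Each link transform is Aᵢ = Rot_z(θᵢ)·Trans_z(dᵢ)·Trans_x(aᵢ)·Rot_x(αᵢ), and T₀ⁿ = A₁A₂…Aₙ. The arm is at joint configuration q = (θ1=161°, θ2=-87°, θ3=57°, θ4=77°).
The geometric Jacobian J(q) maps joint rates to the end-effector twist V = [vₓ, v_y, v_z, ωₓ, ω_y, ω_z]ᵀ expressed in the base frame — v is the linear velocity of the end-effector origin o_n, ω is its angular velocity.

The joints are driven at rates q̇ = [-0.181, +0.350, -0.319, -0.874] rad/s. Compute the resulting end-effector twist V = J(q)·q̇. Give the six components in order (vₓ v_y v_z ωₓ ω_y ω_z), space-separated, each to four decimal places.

o_n = [-0.7113, -0.4251, -0.4763]
J₁: ẑ×o_n = [0.4251, -0.7113, 0.0000], ω = ẑ
J2: z=[0.3256, 0.9455, 0.0000] o=[-0.6713, 0.2312, 0.0000] → [-0.4503, 0.1551, -0.1758, 0.3256, 0.9455, 0.0000]
J3: z=[-0.9442, 0.3251, 0.0523] o=[-0.6817, 0.2347, -0.2097] → [-0.0521, -0.2532, 0.6327, -0.9442, 0.3251, 0.0523]
J4: z=[-0.1358, -0.5293, 0.8375] o=[-1.3416, 0.0184, -0.4534] → [0.3836, 0.5248, 0.3938, -0.1358, -0.5293, 0.8375]
V = J·q̇ = [-0.5532, -0.1948, -0.6076, 0.5339, 0.6898, -0.9297]

-0.5532 -0.1948 -0.6076 0.5339 0.6898 -0.9297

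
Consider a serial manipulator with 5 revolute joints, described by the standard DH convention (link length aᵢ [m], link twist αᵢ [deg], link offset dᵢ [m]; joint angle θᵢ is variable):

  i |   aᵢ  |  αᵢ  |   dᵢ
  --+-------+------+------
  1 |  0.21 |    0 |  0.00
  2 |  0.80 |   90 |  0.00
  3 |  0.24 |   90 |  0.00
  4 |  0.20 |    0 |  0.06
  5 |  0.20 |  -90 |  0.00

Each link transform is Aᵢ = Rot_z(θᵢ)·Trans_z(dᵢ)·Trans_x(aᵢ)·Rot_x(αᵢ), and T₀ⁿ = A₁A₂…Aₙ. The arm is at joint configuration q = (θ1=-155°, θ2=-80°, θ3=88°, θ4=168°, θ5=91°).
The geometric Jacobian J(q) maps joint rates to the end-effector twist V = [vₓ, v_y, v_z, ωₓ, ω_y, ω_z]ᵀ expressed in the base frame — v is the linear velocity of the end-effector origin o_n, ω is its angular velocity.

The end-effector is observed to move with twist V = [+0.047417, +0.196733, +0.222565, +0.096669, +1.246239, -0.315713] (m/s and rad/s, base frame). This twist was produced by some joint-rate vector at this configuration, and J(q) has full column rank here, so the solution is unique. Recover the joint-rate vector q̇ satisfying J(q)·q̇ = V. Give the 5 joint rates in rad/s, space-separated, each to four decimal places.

-0.4230 0.1410 0.7940 0.3550 0.6110

o_n = [-0.8105, 0.5271, 0.0041]
J₁: ẑ×o_n = [-0.5271, -0.8105, 0.0000], ω = ẑ
J2: z=[0.0000, 0.0000, 1.0000] o=[-0.1903, -0.0887, 0.0000] → [-0.6159, -0.6201, 0.0000, 0.0000, 0.0000, 1.0000]
J3: z=[0.8192, 0.5736, 0.0000] o=[-0.6492, 0.5666, 0.0000] → [0.0024, -0.0034, 0.0602, 0.8192, 0.5736, 0.0000]
J4: z=[-0.5732, 0.8187, -0.0349] o=[-0.6540, 0.5734, 0.2399] → [-0.1946, -0.1297, 0.1546, -0.5732, 0.8187, -0.0349]
J5: z=[-0.5732, 0.8187, -0.0349] o=[-0.6504, 0.6408, 0.0422] → [-0.0352, -0.0163, 0.1962, -0.5732, 0.8187, -0.0349]
q̇ = J⁺·V = [-0.4230, 0.1410, 0.7940, 0.3550, 0.6110]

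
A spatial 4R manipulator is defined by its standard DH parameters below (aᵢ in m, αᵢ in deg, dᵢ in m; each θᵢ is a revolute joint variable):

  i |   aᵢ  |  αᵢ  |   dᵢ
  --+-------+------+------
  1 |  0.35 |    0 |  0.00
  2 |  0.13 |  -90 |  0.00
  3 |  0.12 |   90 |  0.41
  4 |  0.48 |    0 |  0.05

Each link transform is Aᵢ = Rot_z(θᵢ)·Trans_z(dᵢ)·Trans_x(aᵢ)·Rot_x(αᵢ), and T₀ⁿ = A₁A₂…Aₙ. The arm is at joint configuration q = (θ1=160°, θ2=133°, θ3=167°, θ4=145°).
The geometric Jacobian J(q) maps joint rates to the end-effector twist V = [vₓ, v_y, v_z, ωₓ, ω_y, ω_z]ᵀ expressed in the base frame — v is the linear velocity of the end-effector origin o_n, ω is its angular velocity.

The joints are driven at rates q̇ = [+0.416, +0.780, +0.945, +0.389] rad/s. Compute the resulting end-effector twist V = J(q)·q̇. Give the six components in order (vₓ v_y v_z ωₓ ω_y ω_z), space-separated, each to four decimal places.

o_n = [0.4611, 0.0124, 0.0127]
J₁: ẑ×o_n = [-0.0124, 0.4611, 0.0000], ω = ẑ
J2: z=[0.0000, 0.0000, 1.0000] o=[-0.3289, 0.1197, 0.0000] → [0.1073, 0.7900, -0.0000, 0.0000, 0.0000, 1.0000]
J3: z=[0.9205, 0.3907, 0.0000] o=[-0.2781, 0.0000, 0.0000] → [0.0050, -0.0117, -0.2774, 0.9205, 0.3907, 0.0000]
J4: z=[0.0879, -0.2071, -0.9744] o=[0.0536, 0.2679, -0.0270] → [-0.2571, -0.4006, 0.0619, 0.0879, -0.2071, -0.9744]
V = J·q̇ = [-0.0168, 0.6412, -0.2381, 0.9041, 0.2887, 0.8170]

-0.0168 0.6412 -0.2381 0.9041 0.2887 0.8170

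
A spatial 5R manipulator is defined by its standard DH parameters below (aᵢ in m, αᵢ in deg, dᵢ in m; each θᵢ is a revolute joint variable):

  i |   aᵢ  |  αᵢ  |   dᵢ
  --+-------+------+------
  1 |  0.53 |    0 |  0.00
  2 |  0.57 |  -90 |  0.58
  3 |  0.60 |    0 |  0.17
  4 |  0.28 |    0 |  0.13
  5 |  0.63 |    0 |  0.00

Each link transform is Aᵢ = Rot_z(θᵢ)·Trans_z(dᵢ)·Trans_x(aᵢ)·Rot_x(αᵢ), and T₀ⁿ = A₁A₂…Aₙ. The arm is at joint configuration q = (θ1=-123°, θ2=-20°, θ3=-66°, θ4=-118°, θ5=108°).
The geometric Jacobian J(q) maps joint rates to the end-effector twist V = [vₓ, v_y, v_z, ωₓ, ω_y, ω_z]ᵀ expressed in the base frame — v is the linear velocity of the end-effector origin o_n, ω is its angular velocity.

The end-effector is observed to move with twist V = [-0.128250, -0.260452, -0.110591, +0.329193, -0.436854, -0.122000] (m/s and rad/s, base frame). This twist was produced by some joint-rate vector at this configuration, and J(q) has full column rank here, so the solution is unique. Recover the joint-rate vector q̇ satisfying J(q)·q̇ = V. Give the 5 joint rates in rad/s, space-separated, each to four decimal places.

o_n = [-0.6569, -1.0976, 1.7199]
J₁: ẑ×o_n = [1.0976, -0.6569, 0.0000], ω = ẑ
J2: z=[0.0000, 0.0000, 1.0000] o=[-0.2887, -0.4445, 0.0000] → [0.6531, -0.3682, 0.0000, 0.0000, 0.0000, 1.0000]
J3: z=[0.6018, -0.7986, 0.0000] o=[-0.7439, -0.7875, 0.5800] → [-0.9104, -0.6860, -0.1171, 0.6018, -0.7986, 0.0000]
J4: z=[0.6018, -0.7986, 0.0000] o=[-0.8365, -1.0702, 1.1281] → [-0.4726, -0.3561, 0.1269, 0.6018, -0.7986, 0.0000]
J5: z=[0.6018, -0.7986, 0.0000] o=[-0.5352, -1.0059, 1.1086] → [-0.4882, -0.3679, -0.1524, 0.6018, -0.7986, 0.0000]
q̇ = J⁺·V = [0.4310, -0.5530, -0.0670, -0.0890, 0.7030]

0.4310 -0.5530 -0.0670 -0.0890 0.7030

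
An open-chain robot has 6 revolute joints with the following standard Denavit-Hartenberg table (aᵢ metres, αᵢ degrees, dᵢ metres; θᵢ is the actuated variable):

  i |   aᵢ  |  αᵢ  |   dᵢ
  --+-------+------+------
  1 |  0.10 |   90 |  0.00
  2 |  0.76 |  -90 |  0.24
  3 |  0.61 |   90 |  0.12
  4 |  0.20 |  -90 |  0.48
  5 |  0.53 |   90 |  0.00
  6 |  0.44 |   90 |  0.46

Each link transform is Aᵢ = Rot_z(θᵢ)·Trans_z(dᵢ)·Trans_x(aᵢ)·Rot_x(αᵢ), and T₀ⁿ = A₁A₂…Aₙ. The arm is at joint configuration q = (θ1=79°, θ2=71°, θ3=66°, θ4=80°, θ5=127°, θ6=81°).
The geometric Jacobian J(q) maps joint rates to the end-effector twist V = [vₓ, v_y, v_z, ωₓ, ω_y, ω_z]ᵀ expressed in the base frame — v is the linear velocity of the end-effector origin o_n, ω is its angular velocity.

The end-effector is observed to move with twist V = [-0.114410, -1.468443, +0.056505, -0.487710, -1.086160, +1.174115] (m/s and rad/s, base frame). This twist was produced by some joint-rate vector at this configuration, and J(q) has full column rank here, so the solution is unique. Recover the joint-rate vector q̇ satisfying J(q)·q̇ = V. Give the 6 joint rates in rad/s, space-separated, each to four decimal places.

0.7570 0.8000 0.9970 -0.1170 -0.9300 0.5040

o_n = [-0.0856, -0.0680, 0.6948]
J₁: ẑ×o_n = [0.0680, -0.0856, 0.0000], ω = ẑ
J2: z=[0.9816, -0.1908, 0.0000] o=[0.0191, 0.0982, 0.0000] → [-0.1326, -0.6820, -0.1831, 0.9816, -0.1908, 0.0000]
J3: z=[-0.1804, -0.9281, 0.3256] o=[0.3019, 0.2953, 0.7186] → [0.1403, -0.1304, -0.2941, -0.1804, -0.9281, 0.3256]
J4: z=[0.4560, 0.2143, 0.8638] o=[-0.2514, 0.3695, 0.9923] → [0.3141, 0.2789, -0.2350, 0.4560, 0.2143, 0.8638]
J5: z=[0.8269, -0.4608, -0.3222] o=[-0.0983, 0.3001, 1.4843] → [0.2452, 0.6488, -0.2986, 0.8269, -0.4608, -0.3222]
J6: z=[-0.5372, -0.8168, -0.2104] o=[-0.1864, 0.4841, 0.9952] → [0.1291, -0.1826, 0.3789, -0.5372, -0.8168, -0.2104]
q̇ = J⁺·V = [0.7570, 0.8000, 0.9970, -0.1170, -0.9300, 0.5040]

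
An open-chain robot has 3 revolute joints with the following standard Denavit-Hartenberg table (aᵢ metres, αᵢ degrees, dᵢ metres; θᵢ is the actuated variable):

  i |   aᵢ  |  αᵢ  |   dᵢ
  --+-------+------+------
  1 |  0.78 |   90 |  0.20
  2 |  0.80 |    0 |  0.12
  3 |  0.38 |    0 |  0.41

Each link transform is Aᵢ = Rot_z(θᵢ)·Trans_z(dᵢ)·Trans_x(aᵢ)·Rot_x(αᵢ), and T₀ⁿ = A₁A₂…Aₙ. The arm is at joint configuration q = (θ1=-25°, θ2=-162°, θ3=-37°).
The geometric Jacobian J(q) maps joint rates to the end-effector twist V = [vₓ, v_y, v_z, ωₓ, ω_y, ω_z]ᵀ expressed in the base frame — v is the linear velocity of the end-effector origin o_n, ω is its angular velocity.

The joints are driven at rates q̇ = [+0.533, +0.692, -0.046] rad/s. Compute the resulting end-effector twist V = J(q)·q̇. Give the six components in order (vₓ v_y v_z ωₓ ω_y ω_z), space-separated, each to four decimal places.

o_n = [-0.5323, -0.3366, 0.0765]
J₁: ẑ×o_n = [0.3366, -0.5323, 0.0000], ω = ẑ
J2: z=[-0.4226, -0.9063, 0.0000] o=[0.7069, -0.3296, 0.2000] → [0.1119, -0.0522, -1.1201, -0.4226, -0.9063, 0.0000]
J3: z=[-0.4226, -0.9063, 0.0000] o=[-0.0334, -0.1169, -0.0472] → [-0.1121, 0.0523, -0.3593, -0.4226, -0.9063, 0.0000]
V = J·q̇ = [0.2620, -0.3222, -0.7586, -0.2730, -0.5855, 0.5330]

0.2620 -0.3222 -0.7586 -0.2730 -0.5855 0.5330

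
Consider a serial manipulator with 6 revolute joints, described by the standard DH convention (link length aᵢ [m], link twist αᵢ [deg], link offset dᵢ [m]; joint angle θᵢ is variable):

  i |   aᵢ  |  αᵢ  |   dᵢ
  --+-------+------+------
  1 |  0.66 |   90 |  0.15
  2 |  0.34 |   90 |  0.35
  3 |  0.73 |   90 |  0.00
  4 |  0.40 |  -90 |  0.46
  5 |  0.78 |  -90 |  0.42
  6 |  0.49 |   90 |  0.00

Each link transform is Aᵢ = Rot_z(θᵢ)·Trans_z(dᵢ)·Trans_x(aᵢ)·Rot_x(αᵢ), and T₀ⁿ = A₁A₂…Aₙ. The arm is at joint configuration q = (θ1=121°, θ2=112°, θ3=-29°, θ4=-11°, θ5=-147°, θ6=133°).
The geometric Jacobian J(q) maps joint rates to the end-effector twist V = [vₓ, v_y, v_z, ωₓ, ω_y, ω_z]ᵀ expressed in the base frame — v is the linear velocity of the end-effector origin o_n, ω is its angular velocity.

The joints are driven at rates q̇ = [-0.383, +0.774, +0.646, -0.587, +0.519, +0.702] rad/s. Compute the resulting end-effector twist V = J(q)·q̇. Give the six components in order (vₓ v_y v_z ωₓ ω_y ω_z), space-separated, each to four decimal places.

o_n = [-0.7829, 0.0666, 0.7924]
J₁: ẑ×o_n = [-0.0666, -0.7829, 0.0000], ω = ẑ
J2: z=[0.8572, 0.5150, 0.0000] o=[-0.3399, 0.5657, 0.1500] → [0.3309, -0.5507, -0.1997, 0.8572, 0.5150, 0.0000]
J3: z=[-0.4775, 0.7948, 0.3746] o=[0.0257, 0.6368, 0.4652] → [0.4736, -0.1466, 0.9149, -0.4775, 0.7948, 0.3746]
J4: z=[-0.8432, -0.2948, -0.4495] o=[-0.1545, 0.2495, 1.0572] → [-0.0041, 0.0592, -0.0310, -0.8432, -0.2948, -0.4495]
J5: z=[-0.5159, 0.6789, 0.5225] o=[-0.6028, -0.1550, 1.1403] → [-0.3520, -0.2735, 0.0079, -0.5159, 0.6789, 0.5225]
J6: z=[-0.7895, -0.6135, 0.0176] o=[-1.0788, 0.4447, 0.6948] → [-0.0532, 0.0823, 0.4801, -0.7895, -0.6135, 0.0176]
V = J·q̇ = [0.3700, -0.3400, 0.7958, 0.0280, 1.0068, 0.4064]

0.3700 -0.3400 0.7958 0.0280 1.0068 0.4064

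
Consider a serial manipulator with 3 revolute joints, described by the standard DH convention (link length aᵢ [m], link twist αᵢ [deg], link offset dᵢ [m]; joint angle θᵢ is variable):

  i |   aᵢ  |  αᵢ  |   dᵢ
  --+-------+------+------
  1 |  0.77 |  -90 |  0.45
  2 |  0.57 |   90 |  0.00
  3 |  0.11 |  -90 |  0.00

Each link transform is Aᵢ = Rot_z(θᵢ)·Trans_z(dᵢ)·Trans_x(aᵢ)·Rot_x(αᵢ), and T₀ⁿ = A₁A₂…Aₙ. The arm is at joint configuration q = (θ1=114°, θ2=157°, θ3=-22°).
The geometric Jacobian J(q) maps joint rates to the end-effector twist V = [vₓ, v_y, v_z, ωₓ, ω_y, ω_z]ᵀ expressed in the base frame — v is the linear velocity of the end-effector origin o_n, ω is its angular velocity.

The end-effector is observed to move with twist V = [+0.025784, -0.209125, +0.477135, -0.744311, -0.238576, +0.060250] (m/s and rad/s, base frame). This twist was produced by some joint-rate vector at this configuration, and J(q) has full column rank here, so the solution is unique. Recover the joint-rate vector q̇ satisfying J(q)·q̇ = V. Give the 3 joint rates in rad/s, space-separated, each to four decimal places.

o_n = [-0.0239, 0.1551, 0.1874]
J₁: ẑ×o_n = [-0.1551, -0.0239, 0.0000], ω = ẑ
J2: z=[-0.9135, -0.4067, 0.0000] o=[-0.3132, 0.7034, 0.4500] → [0.1068, -0.2399, 0.6186, -0.9135, -0.4067, 0.0000]
J3: z=[-0.1589, 0.3570, -0.9205] o=[-0.0998, 0.2241, 0.2273] → [-0.0777, -0.0761, -0.0161, -0.1589, 0.3570, -0.9205]
q̇ = J⁺·V = [0.2600, 0.7770, 0.2170]

0.2600 0.7770 0.2170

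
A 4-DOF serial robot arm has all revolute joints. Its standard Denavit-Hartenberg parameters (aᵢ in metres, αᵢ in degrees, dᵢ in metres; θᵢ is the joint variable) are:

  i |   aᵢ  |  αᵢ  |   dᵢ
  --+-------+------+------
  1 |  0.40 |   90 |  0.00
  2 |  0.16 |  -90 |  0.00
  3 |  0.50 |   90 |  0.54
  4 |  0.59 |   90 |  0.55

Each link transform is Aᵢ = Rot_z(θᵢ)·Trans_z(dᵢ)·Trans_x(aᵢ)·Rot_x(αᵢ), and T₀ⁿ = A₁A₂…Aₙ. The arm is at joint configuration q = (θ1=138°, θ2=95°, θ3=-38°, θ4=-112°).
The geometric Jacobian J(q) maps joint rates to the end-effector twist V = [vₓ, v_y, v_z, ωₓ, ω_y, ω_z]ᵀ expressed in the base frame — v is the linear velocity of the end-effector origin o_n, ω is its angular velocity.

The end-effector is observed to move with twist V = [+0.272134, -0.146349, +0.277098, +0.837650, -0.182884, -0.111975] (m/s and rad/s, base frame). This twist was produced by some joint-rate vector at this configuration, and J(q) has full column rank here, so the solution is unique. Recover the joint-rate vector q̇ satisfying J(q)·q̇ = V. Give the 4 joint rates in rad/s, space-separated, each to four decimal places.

-0.2730 0.7130 0.7280 -0.3660

o_n = [0.1051, 0.7197, 0.0417]
J₁: ẑ×o_n = [-0.7197, 0.1051, 0.0000], ω = ẑ
J2: z=[0.6691, 0.7431, 0.0000] o=[-0.2973, 0.2677, 0.0000] → [0.0310, -0.0279, 0.0034, 0.6691, 0.7431, 0.0000]
J3: z=[0.7403, -0.6666, -0.0872] o=[-0.2869, 0.2583, 0.1594] → [0.1187, 0.0530, 0.6029, 0.7403, -0.6666, -0.0872]
J4: z=[0.4874, 0.6215, -0.6133] o=[0.3444, 0.1042, 0.5048] → [0.0897, 0.3725, 0.4487, 0.4874, 0.6215, -0.6133]
q̇ = J⁺·V = [-0.2730, 0.7130, 0.7280, -0.3660]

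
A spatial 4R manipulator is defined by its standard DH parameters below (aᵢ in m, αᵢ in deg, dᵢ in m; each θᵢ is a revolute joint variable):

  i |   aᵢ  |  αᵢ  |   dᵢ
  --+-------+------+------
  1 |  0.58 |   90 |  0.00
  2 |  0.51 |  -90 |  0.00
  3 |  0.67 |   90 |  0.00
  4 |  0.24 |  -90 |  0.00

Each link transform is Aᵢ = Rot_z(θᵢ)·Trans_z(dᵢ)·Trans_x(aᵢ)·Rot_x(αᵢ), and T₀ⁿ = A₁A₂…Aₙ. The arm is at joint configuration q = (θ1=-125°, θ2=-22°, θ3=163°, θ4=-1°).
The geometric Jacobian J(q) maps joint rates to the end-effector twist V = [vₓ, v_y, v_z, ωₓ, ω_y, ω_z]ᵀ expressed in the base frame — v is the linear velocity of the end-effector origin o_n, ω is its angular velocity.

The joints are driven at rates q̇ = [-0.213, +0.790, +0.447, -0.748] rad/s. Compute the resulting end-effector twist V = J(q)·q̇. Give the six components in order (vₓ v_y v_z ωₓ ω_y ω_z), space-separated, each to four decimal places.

o_n = [0.0777, -0.3528, 0.1311]
J₁: ẑ×o_n = [0.3528, 0.0777, -0.0000], ω = ẑ
J2: z=[-0.8192, 0.5736, 0.0000] o=[-0.3327, -0.4751, 0.0000] → [0.0752, 0.1074, -0.3355, -0.8192, 0.5736, 0.0000]
J3: z=[-0.2149, -0.3069, 0.9272] o=[-0.6039, -0.8625, -0.1910] → [-0.5713, 0.7012, 0.0997, -0.2149, -0.3069, 0.9272]
J4: z=[0.6279, -0.7706, -0.1095] o=[-0.1027, -0.4882, 0.0490] → [-0.0484, -0.0713, 0.2240, 0.6279, -0.7706, -0.1095]
V = J·q̇ = [-0.2349, 0.4350, -0.3881, -1.2128, 0.8923, 0.2834]

-0.2349 0.4350 -0.3881 -1.2128 0.8923 0.2834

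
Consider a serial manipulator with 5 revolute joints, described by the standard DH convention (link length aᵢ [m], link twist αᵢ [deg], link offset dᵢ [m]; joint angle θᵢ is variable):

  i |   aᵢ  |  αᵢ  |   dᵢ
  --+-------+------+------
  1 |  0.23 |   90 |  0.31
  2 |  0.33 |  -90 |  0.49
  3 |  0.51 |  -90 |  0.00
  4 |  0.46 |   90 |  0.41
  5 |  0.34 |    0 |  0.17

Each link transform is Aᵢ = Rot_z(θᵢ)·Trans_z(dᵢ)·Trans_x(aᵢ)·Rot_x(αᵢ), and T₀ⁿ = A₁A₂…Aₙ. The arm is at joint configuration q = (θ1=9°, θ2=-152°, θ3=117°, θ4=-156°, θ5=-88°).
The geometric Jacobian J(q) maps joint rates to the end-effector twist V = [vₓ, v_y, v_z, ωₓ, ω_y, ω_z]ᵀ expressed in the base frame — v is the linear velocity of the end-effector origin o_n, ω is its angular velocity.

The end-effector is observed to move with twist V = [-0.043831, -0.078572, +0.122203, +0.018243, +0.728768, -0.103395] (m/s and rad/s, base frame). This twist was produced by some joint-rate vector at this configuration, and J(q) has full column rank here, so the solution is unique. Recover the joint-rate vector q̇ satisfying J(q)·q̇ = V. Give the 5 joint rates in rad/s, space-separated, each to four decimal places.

o_n = [0.0951, -0.5045, 0.1542]
J₁: ẑ×o_n = [0.5045, 0.0951, -0.0000], ω = ẑ
J2: z=[0.1564, -0.9877, 0.0000] o=[0.2272, 0.0360, 0.3100] → [0.1539, 0.0244, -0.2150, 0.1564, -0.9877, 0.0000]
J3: z=[0.4637, 0.0734, -0.8829] o=[0.0160, -0.4936, 0.1551] → [-0.0097, -0.0694, -0.0109, 0.4637, 0.0734, -0.8829]
J4: z=[0.8480, -0.3253, 0.4183] o=[0.1469, -0.0128, 0.2638] → [0.2413, 0.0713, -0.4339, 0.8480, -0.3253, 0.4183]
J5: z=[-0.5279, -0.4505, 0.7199] o=[0.4735, -0.5286, 0.1805] → [-0.0055, -0.2864, -0.1832, -0.5279, -0.4505, 0.7199]
q̇ = J⁺·V = [0.1490, -0.7890, 0.4310, 0.0310, 0.1600]

0.1490 -0.7890 0.4310 0.0310 0.1600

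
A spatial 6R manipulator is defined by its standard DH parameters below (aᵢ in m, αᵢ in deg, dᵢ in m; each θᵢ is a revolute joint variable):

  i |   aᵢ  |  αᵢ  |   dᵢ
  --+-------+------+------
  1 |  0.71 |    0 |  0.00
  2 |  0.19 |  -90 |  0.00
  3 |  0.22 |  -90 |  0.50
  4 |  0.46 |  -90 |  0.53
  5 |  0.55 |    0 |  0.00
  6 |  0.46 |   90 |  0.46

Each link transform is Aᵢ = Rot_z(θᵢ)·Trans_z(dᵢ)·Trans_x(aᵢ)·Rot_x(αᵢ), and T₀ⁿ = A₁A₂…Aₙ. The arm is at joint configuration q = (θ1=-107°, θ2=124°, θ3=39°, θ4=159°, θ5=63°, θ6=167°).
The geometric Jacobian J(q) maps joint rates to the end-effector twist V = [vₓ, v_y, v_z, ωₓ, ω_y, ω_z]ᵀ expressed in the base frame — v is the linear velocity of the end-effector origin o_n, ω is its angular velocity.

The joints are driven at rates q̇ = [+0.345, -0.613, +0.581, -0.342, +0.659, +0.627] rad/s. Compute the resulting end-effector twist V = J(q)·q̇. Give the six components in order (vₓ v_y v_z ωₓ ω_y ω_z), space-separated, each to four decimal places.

o_n = [-0.7366, -0.0240, -0.0964]
J₁: ẑ×o_n = [0.0240, -0.7366, 0.0000], ω = ẑ
J2: z=[0.0000, 0.0000, 1.0000] o=[-0.2076, -0.6790, 0.0000] → [-0.6550, -0.5290, 0.0000, 0.0000, 0.0000, 1.0000]
J3: z=[-0.2924, 0.9563, 0.0000] o=[-0.0259, -0.6234, 0.0000] → [-0.0922, -0.0282, 0.5044, -0.2924, 0.9563, 0.0000]
J4: z=[-0.6018, -0.1840, -0.7771] o=[-0.0086, -0.0953, -0.1385] → [0.0477, 0.5911, -0.1769, -0.6018, -0.1840, -0.7771]
J5: z=[-0.5393, 0.8114, 0.2255] o=[-0.5985, -0.4480, -0.2801] → [0.0534, 0.0679, -0.1166, -0.5393, 0.8114, 0.2255]
J6: z=[-0.5393, 0.8114, 0.2255] o=[-0.4507, -0.4964, 0.2475] → [-0.3855, -0.2499, -0.0228, -0.5393, 0.8114, 0.2255]
V = J·q̇ = [0.1334, -0.2603, 0.2624, -0.6576, 1.6619, 0.2878]

0.1334 -0.2603 0.2624 -0.6576 1.6619 0.2878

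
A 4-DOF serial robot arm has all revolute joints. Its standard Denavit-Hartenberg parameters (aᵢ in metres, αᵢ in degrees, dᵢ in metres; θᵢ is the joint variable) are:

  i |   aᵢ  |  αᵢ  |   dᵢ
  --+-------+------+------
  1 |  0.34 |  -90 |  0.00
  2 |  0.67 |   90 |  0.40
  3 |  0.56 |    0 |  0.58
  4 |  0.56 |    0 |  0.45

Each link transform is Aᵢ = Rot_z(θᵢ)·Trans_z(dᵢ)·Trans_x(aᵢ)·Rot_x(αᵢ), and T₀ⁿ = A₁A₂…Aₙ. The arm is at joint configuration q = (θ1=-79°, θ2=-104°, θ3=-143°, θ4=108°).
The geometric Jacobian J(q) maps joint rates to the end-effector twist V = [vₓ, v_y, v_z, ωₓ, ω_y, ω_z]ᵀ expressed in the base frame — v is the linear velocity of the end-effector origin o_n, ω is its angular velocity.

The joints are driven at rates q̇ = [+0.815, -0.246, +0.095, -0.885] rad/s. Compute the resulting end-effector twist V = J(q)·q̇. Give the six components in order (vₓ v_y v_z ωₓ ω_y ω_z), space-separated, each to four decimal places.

o_n = [-0.4108, 0.7599, 0.4121]
J₁: ẑ×o_n = [-0.7599, -0.4108, 0.0000], ω = ẑ
J2: z=[0.9816, 0.1908, 0.0000] o=[0.0649, -0.3338, 0.0000] → [0.0786, -0.4045, 1.1643, 0.9816, 0.1908, 0.0000]
J3: z=[-0.1851, 0.9525, -0.2419] o=[0.4266, -0.0983, 0.6501] → [-0.0191, 0.1585, 0.6387, -0.1851, 0.9525, -0.2419]
J4: z=[-0.1851, 0.9525, -0.2419] o=[0.0090, 0.2836, 0.0758] → [0.4355, 0.1638, 0.3117, -0.1851, 0.9525, -0.2419]
V = J·q̇ = [-1.0258, -0.3652, -0.5016, -0.0952, -0.7994, 1.0061]

-1.0258 -0.3652 -0.5016 -0.0952 -0.7994 1.0061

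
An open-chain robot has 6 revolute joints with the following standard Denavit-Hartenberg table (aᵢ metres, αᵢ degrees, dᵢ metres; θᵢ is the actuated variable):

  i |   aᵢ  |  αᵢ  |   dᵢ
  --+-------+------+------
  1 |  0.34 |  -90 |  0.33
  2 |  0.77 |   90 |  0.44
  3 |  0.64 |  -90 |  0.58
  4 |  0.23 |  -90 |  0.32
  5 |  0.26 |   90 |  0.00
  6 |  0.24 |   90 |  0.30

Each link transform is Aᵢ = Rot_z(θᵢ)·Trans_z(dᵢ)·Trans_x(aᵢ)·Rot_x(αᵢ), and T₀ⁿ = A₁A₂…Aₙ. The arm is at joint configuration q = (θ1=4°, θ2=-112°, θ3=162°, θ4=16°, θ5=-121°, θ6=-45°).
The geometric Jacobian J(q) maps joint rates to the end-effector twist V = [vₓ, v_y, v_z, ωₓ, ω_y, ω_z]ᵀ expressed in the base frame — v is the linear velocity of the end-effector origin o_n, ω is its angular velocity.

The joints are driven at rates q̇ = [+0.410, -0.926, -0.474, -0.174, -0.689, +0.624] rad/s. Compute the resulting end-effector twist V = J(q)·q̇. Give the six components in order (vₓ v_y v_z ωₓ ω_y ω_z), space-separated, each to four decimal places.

o_n = [-0.4833, 0.0371, 0.1920]
J₁: ẑ×o_n = [-0.0371, -0.4833, 0.0000], ω = ẑ
J2: z=[-0.0698, 0.9976, 0.0000] o=[0.3392, 0.0237, 0.3300] → [-0.1377, -0.0096, 0.8196, -0.0698, 0.9976, 0.0000]
J3: z=[-0.9249, -0.0647, -0.3746] o=[0.0207, 0.4425, 1.0439] → [-0.0968, -0.5992, 0.3424, -0.9249, -0.0647, -0.3746]
J4: z=[0.1818, -0.9407, -0.2865] o=[-0.3021, 0.6182, 0.2623] → [-0.1003, 0.0647, -0.2762, 0.1818, -0.9407, -0.2865]
J5: z=[0.7971, -0.0296, 0.6032] o=[-0.1114, 0.3949, -0.0006] → [0.2101, -0.3778, -0.2963, 0.7971, -0.0296, 0.6032]
J6: z=[-0.5873, 0.1947, 0.7856] o=[-0.1480, 0.1400, 0.0352] → [0.1114, -0.1714, 0.1257, -0.5873, 0.1947, 0.7856]
V = J·q̇ = [0.1004, 0.2368, -0.5906, -0.4443, -0.5875, 0.7121]

0.1004 0.2368 -0.5906 -0.4443 -0.5875 0.7121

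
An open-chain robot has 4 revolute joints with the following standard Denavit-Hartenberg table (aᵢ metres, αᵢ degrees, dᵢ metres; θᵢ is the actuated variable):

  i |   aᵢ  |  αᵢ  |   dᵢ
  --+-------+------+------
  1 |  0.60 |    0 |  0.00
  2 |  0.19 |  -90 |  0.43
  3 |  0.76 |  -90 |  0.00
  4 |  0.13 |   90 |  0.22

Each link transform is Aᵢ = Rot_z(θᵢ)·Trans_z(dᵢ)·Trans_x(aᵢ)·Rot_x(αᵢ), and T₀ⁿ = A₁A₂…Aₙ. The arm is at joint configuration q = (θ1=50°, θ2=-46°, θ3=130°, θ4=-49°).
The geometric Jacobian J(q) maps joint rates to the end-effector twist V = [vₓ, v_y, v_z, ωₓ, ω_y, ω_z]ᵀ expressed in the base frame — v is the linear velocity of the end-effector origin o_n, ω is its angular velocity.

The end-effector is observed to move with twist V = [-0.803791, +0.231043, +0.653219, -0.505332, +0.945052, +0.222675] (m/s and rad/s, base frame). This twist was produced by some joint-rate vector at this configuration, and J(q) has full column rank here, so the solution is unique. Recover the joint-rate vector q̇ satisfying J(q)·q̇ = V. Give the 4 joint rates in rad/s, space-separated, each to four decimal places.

o_n = [-0.1418, 0.5211, -0.0761]
J₁: ẑ×o_n = [-0.5211, -0.1418, 0.0000], ω = ẑ
J2: z=[0.0000, 0.0000, 1.0000] o=[0.3857, 0.4596, 0.0000] → [-0.0615, -0.5274, 0.0000, 0.0000, 0.0000, 1.0000]
J3: z=[-0.0698, 0.9976, 0.0000] o=[0.5752, 0.4729, 0.4300] → [-0.5049, -0.0353, 0.7119, -0.0698, 0.9976, 0.0000]
J4: z=[-0.7642, -0.0534, 0.6428] o=[0.0879, 0.4388, -0.1522] → [-0.0570, -0.0895, -0.0752, -0.7642, -0.0534, 0.6428]
q̇ = J⁺·V = [0.6230, -0.7680, 0.9780, 0.5720]

0.6230 -0.7680 0.9780 0.5720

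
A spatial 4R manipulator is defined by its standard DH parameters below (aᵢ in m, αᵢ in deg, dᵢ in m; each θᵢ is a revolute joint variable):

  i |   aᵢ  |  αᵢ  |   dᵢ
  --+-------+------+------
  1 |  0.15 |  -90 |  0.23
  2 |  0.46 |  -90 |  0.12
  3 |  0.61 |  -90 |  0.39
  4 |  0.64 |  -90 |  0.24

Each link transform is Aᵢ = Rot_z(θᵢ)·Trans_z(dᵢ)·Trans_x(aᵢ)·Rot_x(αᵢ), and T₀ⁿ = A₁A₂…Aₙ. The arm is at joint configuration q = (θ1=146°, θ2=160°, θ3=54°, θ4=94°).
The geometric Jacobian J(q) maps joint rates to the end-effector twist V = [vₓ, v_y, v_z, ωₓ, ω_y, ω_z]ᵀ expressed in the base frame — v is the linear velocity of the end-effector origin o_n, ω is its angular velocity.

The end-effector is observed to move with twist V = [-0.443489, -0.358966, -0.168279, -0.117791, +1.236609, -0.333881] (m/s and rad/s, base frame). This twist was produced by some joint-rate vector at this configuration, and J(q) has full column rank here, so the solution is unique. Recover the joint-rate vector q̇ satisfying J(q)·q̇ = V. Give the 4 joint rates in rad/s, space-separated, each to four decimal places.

o_n = [0.5387, 0.2137, -0.2080]
J₁: ẑ×o_n = [-0.2137, 0.5387, 0.0000], ω = ẑ
J2: z=[-0.5592, -0.8290, 0.0000] o=[-0.1244, 0.0839, 0.2300] → [0.3631, -0.2449, 0.4771, -0.5592, -0.8290, 0.0000]
J3: z=[0.2835, -0.1913, 0.9397] o=[0.1669, -0.2573, 0.0727] → [-0.3890, 0.4290, 0.2047, 0.2835, -0.1913, 0.9397]
J4: z=[-0.3016, 0.9124, 0.2767] o=[0.8328, -0.1112, 0.3165] → [-0.5685, -0.2396, 0.1703, -0.3016, 0.9124, 0.2767]
q̇ = J⁺·V = [-0.1550, -0.4650, -0.4380, 0.8410]

-0.1550 -0.4650 -0.4380 0.8410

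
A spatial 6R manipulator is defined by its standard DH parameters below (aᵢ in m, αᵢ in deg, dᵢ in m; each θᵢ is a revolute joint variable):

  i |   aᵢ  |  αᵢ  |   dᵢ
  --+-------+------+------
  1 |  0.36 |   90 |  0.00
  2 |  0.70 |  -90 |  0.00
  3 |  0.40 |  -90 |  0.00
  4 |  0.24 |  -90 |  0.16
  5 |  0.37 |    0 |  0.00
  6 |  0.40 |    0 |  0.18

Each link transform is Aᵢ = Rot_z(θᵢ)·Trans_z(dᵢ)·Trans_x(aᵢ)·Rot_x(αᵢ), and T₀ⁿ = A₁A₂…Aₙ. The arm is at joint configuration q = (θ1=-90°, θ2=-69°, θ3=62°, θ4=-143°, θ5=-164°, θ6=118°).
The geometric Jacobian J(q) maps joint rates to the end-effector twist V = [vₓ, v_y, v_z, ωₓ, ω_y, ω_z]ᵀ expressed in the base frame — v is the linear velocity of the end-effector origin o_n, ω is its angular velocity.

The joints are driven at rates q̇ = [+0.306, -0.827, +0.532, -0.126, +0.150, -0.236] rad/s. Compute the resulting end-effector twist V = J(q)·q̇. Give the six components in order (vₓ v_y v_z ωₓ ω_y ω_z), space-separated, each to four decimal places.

o_n = [0.5925, -0.7260, -0.2799]
J₁: ẑ×o_n = [0.7260, 0.5925, -0.0000], ω = ẑ
J2: z=[-1.0000, -0.0000, 0.0000] o=[0.0000, -0.3600, 0.0000] → [0.0000, -0.2799, 0.3660, -1.0000, -0.0000, 0.0000]
J3: z=[0.0000, -0.9336, 0.3584] o=[-0.0000, -0.6109, -0.6535] → [-0.3075, 0.2123, 0.5532, 0.0000, -0.9336, 0.3584]
J4: z=[0.4695, 0.3164, 0.8243] o=[0.3532, -0.6782, -0.8288] → [0.2131, -0.0604, -0.0982, 0.4695, 0.3164, 0.8243]
J5: z=[0.5314, -0.8468, 0.0224] o=[0.2591, -0.7301, -0.5612] → [-0.2383, -0.1420, 0.2846, 0.5314, -0.8468, 0.0224]
J6: z=[0.5314, -0.8468, 0.0224] o=[0.5577, -0.5458, -0.6783] → [-0.3333, -0.2109, -0.0663, 0.5314, -0.8468, 0.0224]
V = J·q̇ = [0.0746, 0.5618, 0.0623, 0.7221, -0.4637, 0.3909]

0.0746 0.5618 0.0623 0.7221 -0.4637 0.3909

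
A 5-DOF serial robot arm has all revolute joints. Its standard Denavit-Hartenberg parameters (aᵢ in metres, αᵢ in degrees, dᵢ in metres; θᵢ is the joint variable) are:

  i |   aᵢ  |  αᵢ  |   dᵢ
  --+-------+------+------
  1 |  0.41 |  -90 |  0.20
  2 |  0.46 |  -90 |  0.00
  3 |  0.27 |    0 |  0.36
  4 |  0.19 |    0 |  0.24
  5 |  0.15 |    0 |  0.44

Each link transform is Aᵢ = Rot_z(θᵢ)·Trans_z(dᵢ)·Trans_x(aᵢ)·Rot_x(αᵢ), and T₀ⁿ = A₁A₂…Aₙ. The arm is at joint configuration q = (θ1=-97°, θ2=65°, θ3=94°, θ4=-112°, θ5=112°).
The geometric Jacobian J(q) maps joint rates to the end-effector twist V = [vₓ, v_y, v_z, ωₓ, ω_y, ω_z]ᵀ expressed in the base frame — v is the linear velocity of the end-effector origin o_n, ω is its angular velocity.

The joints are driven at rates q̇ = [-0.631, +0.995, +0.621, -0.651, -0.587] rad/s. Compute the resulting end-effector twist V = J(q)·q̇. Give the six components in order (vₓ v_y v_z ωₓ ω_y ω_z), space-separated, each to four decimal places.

0.3344 1.2167 0.7503 0.9194 -0.6763 -0.3702

o_n = [-0.3242, 0.3160, -0.7936]
J₁: ẑ×o_n = [-0.3160, -0.3242, 0.0000], ω = ẑ
J2: z=[0.9925, -0.1219, 0.0000] o=[-0.0500, -0.4069, 0.2000] → [0.1211, 0.9862, 0.6842, 0.9925, -0.1219, 0.0000]
J3: z=[0.1105, 0.8996, -0.4226] o=[-0.0737, -0.5999, -0.2169] → [-0.1317, 0.1696, 0.3265, 0.1105, 0.8996, -0.4226]
J4: z=[0.1105, 0.8996, -0.4226] o=[-0.3003, -0.2353, -0.3520] → [-0.1643, 0.0589, 0.0824, 0.1105, 0.8996, -0.4226]
J5: z=[0.1105, 0.8996, -0.4226] o=[-0.2248, -0.1024, -0.6172] → [0.0181, 0.0615, 0.1356, 0.1105, 0.8996, -0.4226]
V = J·q̇ = [0.3344, 1.2167, 0.7503, 0.9194, -0.6763, -0.3702]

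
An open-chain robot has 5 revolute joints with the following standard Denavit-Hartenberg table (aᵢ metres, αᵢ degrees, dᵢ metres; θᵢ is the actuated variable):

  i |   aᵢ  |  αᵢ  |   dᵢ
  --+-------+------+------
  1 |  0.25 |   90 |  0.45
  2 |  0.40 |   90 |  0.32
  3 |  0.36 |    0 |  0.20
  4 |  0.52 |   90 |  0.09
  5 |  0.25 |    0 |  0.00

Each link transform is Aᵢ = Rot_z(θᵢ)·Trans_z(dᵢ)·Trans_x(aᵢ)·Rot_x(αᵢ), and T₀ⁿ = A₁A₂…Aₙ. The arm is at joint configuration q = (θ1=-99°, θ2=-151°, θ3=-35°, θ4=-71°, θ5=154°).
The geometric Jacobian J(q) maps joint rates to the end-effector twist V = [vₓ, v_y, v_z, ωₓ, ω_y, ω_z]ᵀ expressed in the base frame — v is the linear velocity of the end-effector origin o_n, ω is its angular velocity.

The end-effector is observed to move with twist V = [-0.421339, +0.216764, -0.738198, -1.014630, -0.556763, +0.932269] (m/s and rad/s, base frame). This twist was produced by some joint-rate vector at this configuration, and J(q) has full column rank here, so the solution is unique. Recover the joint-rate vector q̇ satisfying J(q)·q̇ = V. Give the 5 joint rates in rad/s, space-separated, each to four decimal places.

0.4480 0.6700 0.5010 -0.4210 0.8890

o_n = [0.2434, 0.4477, 0.5021]
J₁: ẑ×o_n = [-0.4477, 0.2434, 0.0000], ω = ẑ
J2: z=[-0.9877, 0.1564, 0.0000] o=[-0.0391, -0.2469, 0.4500] → [0.0081, 0.0514, -0.7303, -0.9877, 0.1564, 0.0000]
J3: z=[0.0758, 0.4788, 0.8746] o=[-0.3004, 0.1487, 0.2561] → [-0.1438, 0.4570, -0.2377, 0.0758, 0.4788, 0.8746]
J4: z=[0.0758, 0.4788, 0.8746] o=[-0.0410, 0.4669, 0.2880] → [0.1192, 0.2325, -0.1376, 0.0758, 0.4788, 0.8746]
J5: z=[-0.4038, -0.7873, 0.4660] o=[0.4399, 0.3080, 0.4362] → [-0.1170, -0.0650, -0.2112, -0.4038, -0.7873, 0.4660]
q̇ = J⁺·V = [0.4480, 0.6700, 0.5010, -0.4210, 0.8890]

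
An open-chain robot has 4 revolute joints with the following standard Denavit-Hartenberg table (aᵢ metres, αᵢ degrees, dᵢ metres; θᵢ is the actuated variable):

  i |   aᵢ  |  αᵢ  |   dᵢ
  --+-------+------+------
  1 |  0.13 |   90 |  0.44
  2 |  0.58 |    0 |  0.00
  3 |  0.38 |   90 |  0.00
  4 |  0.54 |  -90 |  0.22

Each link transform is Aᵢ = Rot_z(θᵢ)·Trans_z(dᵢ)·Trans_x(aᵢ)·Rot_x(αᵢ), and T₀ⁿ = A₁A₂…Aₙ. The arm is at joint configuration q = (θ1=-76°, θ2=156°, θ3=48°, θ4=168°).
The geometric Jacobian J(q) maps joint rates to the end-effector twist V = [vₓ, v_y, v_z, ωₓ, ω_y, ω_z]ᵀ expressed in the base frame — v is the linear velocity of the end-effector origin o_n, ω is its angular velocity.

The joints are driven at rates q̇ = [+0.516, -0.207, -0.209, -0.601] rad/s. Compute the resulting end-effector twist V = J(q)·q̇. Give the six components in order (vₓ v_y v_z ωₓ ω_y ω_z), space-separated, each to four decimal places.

o_n = [-0.1946, 0.3163, 0.9372]
J₁: ẑ×o_n = [-0.3163, -0.1946, 0.0000], ω = ẑ
J2: z=[-0.9703, -0.2419, 0.0000] o=[0.0314, -0.1261, 0.4400] → [-0.1203, 0.4824, -0.4840, -0.9703, -0.2419, 0.0000]
J3: z=[-0.9703, -0.2419, 0.0000] o=[-0.0967, 0.3880, 0.6759] → [-0.0632, 0.2535, 0.0459, -0.9703, -0.2419, 0.0000]
J4: z=[-0.0984, 0.3947, 0.9135] o=[-0.1807, 0.7248, 0.5213] → [0.5373, 0.0283, 0.0457, -0.0984, 0.3947, 0.9135]
V = J·q̇ = [-0.4480, -0.2702, 0.0631, 0.4628, -0.1365, -0.0330]

-0.4480 -0.2702 0.0631 0.4628 -0.1365 -0.0330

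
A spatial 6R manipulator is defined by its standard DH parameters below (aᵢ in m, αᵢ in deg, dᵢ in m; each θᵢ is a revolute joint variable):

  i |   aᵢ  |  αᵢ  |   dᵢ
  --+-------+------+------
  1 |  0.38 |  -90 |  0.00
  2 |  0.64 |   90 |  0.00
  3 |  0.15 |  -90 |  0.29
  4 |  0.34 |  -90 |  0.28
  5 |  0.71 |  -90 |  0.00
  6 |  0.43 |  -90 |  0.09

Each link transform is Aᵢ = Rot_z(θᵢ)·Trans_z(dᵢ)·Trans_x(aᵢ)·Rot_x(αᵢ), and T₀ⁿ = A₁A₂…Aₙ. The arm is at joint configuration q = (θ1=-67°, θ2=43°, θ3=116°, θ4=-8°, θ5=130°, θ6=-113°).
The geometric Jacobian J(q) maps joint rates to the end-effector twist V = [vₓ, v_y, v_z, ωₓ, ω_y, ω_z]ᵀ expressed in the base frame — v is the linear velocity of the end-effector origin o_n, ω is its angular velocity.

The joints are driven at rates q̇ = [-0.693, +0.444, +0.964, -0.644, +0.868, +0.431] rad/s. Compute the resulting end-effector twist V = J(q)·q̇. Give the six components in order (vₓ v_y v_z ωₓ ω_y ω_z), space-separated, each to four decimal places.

o_n = [0.4426, -0.6604, -0.5279]
J₁: ẑ×o_n = [0.6604, 0.4426, -0.0000], ω = ẑ
J2: z=[0.9205, 0.3907, 0.0000] o=[0.1485, -0.3498, 0.0000] → [-0.2063, 0.4859, -0.4008, 0.9205, 0.3907, 0.0000]
J3: z=[0.2665, -0.6278, 0.7314] o=[0.3314, -0.7806, -0.4365] → [-0.0306, 0.1057, 0.1019, 0.2665, -0.6278, 0.7314]
J4: z=[-0.6604, 0.4338, 0.6130] o=[0.5140, -0.8658, -0.1795] → [-0.2770, -0.2738, -0.1047, -0.6604, 0.4338, 0.6130]
J5: z=[-0.1662, 0.7116, -0.6826] o=[0.5780, -0.5564, 0.1274] → [-0.5373, -0.0164, 0.1136, -0.1662, 0.7116, -0.6826]
J6: z=[-0.9855, -0.1445, 0.0892] o=[0.6030, -1.0446, -0.3876] → [-0.0140, -0.1526, -0.4018, -0.9855, -0.1445, 0.0892]
V = J·q̇ = [-0.8727, 0.1072, -0.0868, 0.5219, -0.1557, -0.9368]

-0.8727 0.1072 -0.0868 0.5219 -0.1557 -0.9368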